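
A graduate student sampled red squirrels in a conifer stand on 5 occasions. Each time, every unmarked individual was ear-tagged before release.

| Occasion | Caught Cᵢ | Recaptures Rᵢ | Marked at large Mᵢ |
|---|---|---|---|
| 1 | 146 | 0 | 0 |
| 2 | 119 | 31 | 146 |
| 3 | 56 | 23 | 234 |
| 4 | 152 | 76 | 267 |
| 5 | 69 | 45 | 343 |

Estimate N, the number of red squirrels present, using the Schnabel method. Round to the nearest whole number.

N ≈ 541

Σ MᵢCᵢ = 0·146 + 146·119 + 234·56 + 267·152 + 343·69 = 0 + 17374 + 13104 + 40584 + 23667 = 94729
Σ Rᵢ = 0 + 31 + 23 + 76 + 45 = 175
N̂ = 94729 / 175 ≈ 541.3 → 541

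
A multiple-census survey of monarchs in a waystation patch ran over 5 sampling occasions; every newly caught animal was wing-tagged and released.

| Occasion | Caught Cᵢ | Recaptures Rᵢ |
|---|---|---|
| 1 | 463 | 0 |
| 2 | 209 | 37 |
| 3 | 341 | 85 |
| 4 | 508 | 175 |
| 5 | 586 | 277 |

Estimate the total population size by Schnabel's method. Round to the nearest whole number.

N ≈ 2584

Marked at large before each occasion: Mᵢ = Σⱼ<ᵢ (Cⱼ − Rⱼ) → M1=0, M2=463, M3=635, M4=891, M5=1224
Σ MᵢCᵢ = 0·463 + 463·209 + 635·341 + 891·508 + 1224·586 = 0 + 96767 + 216535 + 452628 + 717264 = 1483194
Σ Rᵢ = 0 + 37 + 85 + 175 + 277 = 574
N̂ = 1483194 / 574 ≈ 2584.0 → 2584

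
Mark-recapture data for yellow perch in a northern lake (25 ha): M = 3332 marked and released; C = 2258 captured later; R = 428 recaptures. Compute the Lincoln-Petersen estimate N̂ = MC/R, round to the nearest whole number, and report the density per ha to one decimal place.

N̂ = 3332·2258/428 = 7523656/428 ≈ 17578.6 → 17579
Density = N̂ / area = 17579 / 25 ≈ 703.16 → 703.2 per ha

density ≈ 703.2 yellow perch per ha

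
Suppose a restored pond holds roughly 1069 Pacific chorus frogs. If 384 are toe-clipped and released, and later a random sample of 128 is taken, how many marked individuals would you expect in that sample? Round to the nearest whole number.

expected recaptures ≈ 46

Expected recaptures E[R] = M·C / N.
E[R] = 384 × 128 / 1069 = 49152 / 1069 ≈ 46.0 → 46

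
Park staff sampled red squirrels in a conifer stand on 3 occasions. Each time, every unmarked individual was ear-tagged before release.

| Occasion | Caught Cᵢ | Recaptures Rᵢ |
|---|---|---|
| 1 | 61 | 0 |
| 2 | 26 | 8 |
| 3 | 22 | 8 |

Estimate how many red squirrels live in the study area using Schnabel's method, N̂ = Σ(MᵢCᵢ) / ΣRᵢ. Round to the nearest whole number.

N ≈ 208

Marked at large before each occasion: Mᵢ = Σⱼ<ᵢ (Cⱼ − Rⱼ) → M1=0, M2=61, M3=79
Σ MᵢCᵢ = 0·61 + 61·26 + 79·22 = 0 + 1586 + 1738 = 3324
Σ Rᵢ = 0 + 8 + 8 = 16
N̂ = 3324 / 16 ≈ 207.8 → 208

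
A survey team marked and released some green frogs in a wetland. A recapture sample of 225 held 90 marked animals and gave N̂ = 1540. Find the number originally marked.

M = 616

From N = M·C/R: M = N·R / C = 1540·90 / 225 = 138600 / 225 = 616.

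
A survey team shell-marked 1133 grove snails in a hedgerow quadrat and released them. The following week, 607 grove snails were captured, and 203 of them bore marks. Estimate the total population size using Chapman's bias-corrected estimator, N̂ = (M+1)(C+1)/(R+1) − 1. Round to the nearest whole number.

N̂ = (1133+1)(607+1)/(203+1) − 1 = 1134·608/204 − 1
= 689472/204 − 1 ≈ 3379.8 − 1 ≈ 3378.8 → 3379

N ≈ 3379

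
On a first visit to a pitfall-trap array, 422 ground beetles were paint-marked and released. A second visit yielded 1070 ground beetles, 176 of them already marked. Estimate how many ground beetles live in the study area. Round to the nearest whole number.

Lincoln-Petersen assumes M/N = R/C, so N = M·C / R.
N = (422 × 1070) / 176 = 451540 / 176 ≈ 2565.6 → 2566

N ≈ 2566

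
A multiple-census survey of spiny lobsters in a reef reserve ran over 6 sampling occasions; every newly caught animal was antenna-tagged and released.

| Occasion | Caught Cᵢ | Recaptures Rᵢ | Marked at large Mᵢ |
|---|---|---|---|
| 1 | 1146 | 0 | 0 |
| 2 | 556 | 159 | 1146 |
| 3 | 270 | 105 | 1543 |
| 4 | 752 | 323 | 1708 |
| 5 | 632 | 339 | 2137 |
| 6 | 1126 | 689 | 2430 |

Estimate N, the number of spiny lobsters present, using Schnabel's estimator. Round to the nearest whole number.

N ≈ 3978

Σ MᵢCᵢ = 0·1146 + 1146·556 + 1543·270 + 1708·752 + 2137·632 + 2430·1126 = 0 + 637176 + 416610 + 1284416 + 1350584 + 2736180 = 6424966
Σ Rᵢ = 0 + 159 + 105 + 323 + 339 + 689 = 1615
N̂ = 6424966 / 1615 ≈ 3978.3 → 3978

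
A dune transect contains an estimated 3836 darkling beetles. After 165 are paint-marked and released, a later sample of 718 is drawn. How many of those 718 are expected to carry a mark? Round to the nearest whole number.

Expected recaptures E[R] = M·C / N.
E[R] = 165 × 718 / 3836 = 118470 / 3836 ≈ 30.9 → 31

expected recaptures ≈ 31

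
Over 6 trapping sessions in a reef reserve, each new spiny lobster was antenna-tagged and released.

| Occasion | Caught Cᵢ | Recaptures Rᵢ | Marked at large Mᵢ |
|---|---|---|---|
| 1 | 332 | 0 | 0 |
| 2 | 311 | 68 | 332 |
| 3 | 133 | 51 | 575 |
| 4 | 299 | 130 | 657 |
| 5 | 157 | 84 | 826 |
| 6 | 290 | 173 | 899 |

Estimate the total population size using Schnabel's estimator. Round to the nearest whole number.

N ≈ 1515

Σ MᵢCᵢ = 0·332 + 332·311 + 575·133 + 657·299 + 826·157 + 899·290 = 0 + 103252 + 76475 + 196443 + 129682 + 260710 = 766562
Σ Rᵢ = 0 + 68 + 51 + 130 + 84 + 173 = 506
N̂ = 766562 / 506 ≈ 1514.9 → 1515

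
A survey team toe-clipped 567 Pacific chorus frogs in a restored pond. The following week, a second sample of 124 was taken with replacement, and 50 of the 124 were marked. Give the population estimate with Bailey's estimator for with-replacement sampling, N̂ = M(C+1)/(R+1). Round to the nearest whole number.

N ≈ 1390

N̂ = 567·(124+1)/(50+1) = 567·125/51 = 70875/51 ≈ 1389.7 → 1390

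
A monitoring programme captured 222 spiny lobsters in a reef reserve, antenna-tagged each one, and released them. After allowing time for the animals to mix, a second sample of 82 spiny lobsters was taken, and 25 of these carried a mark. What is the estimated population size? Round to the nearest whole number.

N ≈ 728

N = (222 × 82) / 25 = 18204 / 25 ≈ 728.2 → 728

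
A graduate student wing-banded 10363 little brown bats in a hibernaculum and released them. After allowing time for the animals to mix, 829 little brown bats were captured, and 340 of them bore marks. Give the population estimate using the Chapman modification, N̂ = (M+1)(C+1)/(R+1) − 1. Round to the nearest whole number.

N̂ = (10363+1)(829+1)/(340+1) − 1 = 10364·830/341 − 1
= 8602120/341 − 1 ≈ 25226.2 − 1 ≈ 25225.2 → 25225

N ≈ 25,225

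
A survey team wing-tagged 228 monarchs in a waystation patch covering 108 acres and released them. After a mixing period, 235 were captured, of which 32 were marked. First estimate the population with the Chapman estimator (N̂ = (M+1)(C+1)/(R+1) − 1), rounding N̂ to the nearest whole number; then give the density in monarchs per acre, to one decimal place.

density ≈ 15.2 monarchs per acre

N̂ = 229·236/33 − 1 = 54044/33 − 1 ≈ 1636.7 → 1637
Density = N̂ / area = 1637 / 108 ≈ 15.16 → 15.2 per acre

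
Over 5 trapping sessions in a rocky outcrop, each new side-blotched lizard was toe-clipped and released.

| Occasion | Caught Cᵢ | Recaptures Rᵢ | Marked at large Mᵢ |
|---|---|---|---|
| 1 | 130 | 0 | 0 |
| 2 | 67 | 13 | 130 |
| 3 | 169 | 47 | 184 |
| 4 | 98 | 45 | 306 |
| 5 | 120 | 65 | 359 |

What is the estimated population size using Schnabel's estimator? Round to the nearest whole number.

Σ MᵢCᵢ = 0·130 + 130·67 + 184·169 + 306·98 + 359·120 = 0 + 8710 + 31096 + 29988 + 43080 = 112874
Σ Rᵢ = 0 + 13 + 47 + 45 + 65 = 170
N̂ = 112874 / 170 ≈ 664.0 → 664

N ≈ 664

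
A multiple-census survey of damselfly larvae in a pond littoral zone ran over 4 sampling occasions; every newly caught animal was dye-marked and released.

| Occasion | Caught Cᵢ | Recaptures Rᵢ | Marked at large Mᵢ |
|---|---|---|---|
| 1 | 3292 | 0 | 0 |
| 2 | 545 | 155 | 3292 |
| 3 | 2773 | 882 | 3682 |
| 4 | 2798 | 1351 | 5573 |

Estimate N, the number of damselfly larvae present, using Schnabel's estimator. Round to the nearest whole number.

N ≈ 11,557

Σ MᵢCᵢ = 0·3292 + 3292·545 + 3682·2773 + 5573·2798 = 0 + 1794140 + 10210186 + 15593254 = 27597580
Σ Rᵢ = 0 + 155 + 882 + 1351 = 2388
N̂ = 27597580 / 2388 ≈ 11556.8 → 11557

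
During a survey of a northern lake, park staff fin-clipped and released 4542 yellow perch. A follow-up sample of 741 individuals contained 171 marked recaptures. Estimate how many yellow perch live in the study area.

N = 19,682

N = (4542 × 741) / 171 = 3365622 / 171 = 19682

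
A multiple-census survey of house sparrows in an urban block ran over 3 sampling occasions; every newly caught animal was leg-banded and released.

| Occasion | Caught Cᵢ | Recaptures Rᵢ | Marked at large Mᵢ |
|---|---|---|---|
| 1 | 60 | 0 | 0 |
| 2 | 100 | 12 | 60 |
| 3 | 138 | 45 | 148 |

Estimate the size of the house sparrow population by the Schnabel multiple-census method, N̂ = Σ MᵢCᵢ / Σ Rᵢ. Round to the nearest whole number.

N ≈ 464

Σ MᵢCᵢ = 0·60 + 60·100 + 148·138 = 0 + 6000 + 20424 = 26424
Σ Rᵢ = 0 + 12 + 45 = 57
N̂ = 26424 / 57 ≈ 463.6 → 464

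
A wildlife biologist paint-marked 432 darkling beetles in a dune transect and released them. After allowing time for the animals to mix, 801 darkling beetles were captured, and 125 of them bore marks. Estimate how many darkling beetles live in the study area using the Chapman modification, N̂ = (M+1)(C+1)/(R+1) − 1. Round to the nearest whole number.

N ≈ 2755

N̂ = (432+1)(801+1)/(125+1) − 1 = 433·802/126 − 1
= 347266/126 − 1 ≈ 2756.1 − 1 ≈ 2755.1 → 2755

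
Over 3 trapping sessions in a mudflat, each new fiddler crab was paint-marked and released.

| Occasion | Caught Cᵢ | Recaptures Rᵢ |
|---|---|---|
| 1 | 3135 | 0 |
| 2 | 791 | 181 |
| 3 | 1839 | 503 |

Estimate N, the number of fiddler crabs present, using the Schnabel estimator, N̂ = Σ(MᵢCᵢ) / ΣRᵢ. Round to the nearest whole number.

N ≈ 13,694

Marked at large before each occasion: Mᵢ = Σⱼ<ᵢ (Cⱼ − Rⱼ) → M1=0, M2=3135, M3=3745
Σ MᵢCᵢ = 0·3135 + 3135·791 + 3745·1839 = 0 + 2479785 + 6887055 = 9366840
Σ Rᵢ = 0 + 181 + 503 = 684
N̂ = 9366840 / 684 ≈ 13694.2 → 13694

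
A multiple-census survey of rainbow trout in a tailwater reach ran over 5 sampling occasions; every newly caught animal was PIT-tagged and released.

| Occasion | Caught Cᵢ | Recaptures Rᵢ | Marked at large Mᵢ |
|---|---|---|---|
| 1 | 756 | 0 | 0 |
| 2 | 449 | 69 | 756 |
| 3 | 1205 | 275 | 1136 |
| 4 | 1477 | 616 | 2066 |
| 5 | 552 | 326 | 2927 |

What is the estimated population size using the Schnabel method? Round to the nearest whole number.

Σ MᵢCᵢ = 0·756 + 756·449 + 1136·1205 + 2066·1477 + 2927·552 = 0 + 339444 + 1368880 + 3051482 + 1615704 = 6375510
Σ Rᵢ = 0 + 69 + 275 + 616 + 326 = 1286
N̂ = 6375510 / 1286 ≈ 4957.6 → 4958

N ≈ 4958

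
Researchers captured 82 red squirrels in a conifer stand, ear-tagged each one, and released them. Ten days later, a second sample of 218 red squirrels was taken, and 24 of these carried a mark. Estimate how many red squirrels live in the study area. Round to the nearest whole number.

N = (82 × 218) / 24 = 17876 / 24 ≈ 744.8 → 745

N ≈ 745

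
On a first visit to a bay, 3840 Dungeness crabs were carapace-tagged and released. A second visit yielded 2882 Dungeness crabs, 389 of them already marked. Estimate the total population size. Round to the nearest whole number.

N = (3840 × 2882) / 389 = 11066880 / 389 ≈ 28449.6 → 28450

N ≈ 28,450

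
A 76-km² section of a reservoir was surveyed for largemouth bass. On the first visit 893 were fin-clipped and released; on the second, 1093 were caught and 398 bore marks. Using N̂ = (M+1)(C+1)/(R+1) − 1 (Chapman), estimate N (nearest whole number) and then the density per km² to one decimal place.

density ≈ 32.2 largemouth bass per km²

N̂ = 894·1094/399 − 1 = 978036/399 − 1 ≈ 2450.2 → 2450
Density = N̂ / area = 2450 / 76 ≈ 32.24 → 32.2 per km²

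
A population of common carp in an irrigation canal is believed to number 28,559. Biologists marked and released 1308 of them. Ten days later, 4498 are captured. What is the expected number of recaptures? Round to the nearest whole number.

The marked fraction of the population is 1308/28559, so in a sample of 4498 expect C·(M/N) marked.
E[R] = 1308 × 4498 / 28559 = 5883384 / 28559 ≈ 206.0 → 206

expected recaptures ≈ 206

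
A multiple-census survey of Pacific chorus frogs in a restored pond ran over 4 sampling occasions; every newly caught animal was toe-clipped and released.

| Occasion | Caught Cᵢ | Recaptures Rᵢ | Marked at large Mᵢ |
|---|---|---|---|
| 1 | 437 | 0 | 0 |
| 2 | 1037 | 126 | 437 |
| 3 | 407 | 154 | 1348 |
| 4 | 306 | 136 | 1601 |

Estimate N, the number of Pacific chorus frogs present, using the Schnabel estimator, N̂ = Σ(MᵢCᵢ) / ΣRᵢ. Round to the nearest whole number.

Σ MᵢCᵢ = 0·437 + 437·1037 + 1348·407 + 1601·306 = 0 + 453169 + 548636 + 489906 = 1491711
Σ Rᵢ = 0 + 126 + 154 + 136 = 416
N̂ = 1491711 / 416 ≈ 3585.8 → 3586

N ≈ 3586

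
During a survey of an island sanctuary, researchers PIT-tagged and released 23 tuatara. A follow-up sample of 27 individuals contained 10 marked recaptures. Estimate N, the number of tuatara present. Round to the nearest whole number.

N ≈ 62

The marked fraction in the recapture sample should equal the marked fraction in the population: 10/27 = 23/N.
N = (23 × 27) / 10 = 621 / 10 ≈ 62.1 → 62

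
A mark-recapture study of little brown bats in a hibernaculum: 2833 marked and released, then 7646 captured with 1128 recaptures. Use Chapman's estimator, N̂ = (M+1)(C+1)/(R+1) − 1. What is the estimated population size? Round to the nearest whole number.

N ≈ 19,194

N̂ = (2833+1)(7646+1)/(1128+1) − 1 = 2834·7647/1129 − 1
= 21671598/1129 − 1 ≈ 19195.4 − 1 ≈ 19194.4 → 19194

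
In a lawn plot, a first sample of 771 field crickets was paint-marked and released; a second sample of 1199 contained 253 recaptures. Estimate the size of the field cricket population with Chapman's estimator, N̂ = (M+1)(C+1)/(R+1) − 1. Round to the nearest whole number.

N ≈ 3646

N̂ = (771+1)(1199+1)/(253+1) − 1 = 772·1200/254 − 1
= 926400/254 − 1 ≈ 3647.2 − 1 ≈ 3646.2 → 3646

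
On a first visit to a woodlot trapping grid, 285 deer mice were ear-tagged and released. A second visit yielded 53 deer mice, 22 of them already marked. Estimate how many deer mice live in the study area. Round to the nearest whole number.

N ≈ 687

The marked fraction in the recapture sample should equal the marked fraction in the population: 22/53 = 285/N.
N = (285 × 53) / 22 = 15105 / 22 ≈ 686.6 → 687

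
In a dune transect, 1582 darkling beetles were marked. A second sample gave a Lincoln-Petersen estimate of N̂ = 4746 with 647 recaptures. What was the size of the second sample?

C = 1941

From N = M·C/R: C = N·R / M = 4746·647 / 1582 = 3070662 / 1582 = 1941.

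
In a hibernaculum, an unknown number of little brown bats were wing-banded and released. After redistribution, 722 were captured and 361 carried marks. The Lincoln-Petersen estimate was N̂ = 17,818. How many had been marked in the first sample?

M = 8909

From N = M·C/R: M = N·R / C = 17818·361 / 722 = 6432298 / 722 = 8909.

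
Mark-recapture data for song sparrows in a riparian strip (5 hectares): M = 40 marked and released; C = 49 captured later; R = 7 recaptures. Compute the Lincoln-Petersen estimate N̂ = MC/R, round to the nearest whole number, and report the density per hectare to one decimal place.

N̂ = 40·49/7 = 1960/7 = 280
Density = N̂ / area = 280 / 5 = 56.0 per hectare

density ≈ 56.0 song sparrows per hectare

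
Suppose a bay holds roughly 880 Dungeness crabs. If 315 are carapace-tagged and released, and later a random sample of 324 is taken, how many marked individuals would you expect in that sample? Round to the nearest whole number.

Expected recaptures E[R] = M·C / N.
E[R] = 315 × 324 / 880 = 102060 / 880 ≈ 116.0 → 116

expected recaptures ≈ 116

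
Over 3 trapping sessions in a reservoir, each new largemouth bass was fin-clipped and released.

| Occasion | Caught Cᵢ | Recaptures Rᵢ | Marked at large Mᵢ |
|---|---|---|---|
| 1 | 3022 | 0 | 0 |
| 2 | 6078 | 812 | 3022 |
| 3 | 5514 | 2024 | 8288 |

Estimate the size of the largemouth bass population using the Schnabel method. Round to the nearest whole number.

Σ MᵢCᵢ = 0·3022 + 3022·6078 + 8288·5514 = 0 + 18367716 + 45700032 = 64067748
Σ Rᵢ = 0 + 812 + 2024 = 2836
N̂ = 64067748 / 2836 ≈ 22590.9 → 22591

N ≈ 22,591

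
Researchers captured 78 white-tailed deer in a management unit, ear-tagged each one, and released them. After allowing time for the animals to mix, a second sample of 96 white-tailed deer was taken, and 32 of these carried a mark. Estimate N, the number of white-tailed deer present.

N = 234

N = (78 × 96) / 32 = 7488 / 32 = 234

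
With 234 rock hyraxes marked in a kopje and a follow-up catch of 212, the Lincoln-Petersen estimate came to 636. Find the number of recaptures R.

From N = M·C/R: R = M·C / N = 234·212 / 636 = 49608 / 636 = 78.

R = 78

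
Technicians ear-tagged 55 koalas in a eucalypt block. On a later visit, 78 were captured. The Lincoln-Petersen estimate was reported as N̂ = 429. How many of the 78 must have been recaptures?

R = 10

From N = M·C/R: R = M·C / N = 55·78 / 429 = 4290 / 429 = 10.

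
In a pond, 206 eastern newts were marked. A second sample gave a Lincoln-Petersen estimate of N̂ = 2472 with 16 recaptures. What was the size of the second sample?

C = 192

From N = M·C/R: C = N·R / M = 2472·16 / 206 = 39552 / 206 = 192.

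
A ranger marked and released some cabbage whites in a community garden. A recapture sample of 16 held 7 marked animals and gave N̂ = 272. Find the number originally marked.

From N = M·C/R: M = N·R / C = 272·7 / 16 = 1904 / 16 = 119.

M = 119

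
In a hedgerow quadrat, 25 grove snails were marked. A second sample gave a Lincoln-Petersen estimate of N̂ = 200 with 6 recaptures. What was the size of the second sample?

C = 48

From N = M·C/R: C = N·R / M = 200·6 / 25 = 1200 / 25 = 48.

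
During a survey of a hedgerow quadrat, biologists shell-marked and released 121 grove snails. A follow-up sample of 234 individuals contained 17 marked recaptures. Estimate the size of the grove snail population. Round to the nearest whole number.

N ≈ 1666

N = (121 × 234) / 17 = 28314 / 17 ≈ 1665.5 → 1666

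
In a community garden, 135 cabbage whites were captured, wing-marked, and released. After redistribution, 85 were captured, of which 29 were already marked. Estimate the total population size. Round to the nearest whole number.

N ≈ 396

If marked individuals mix randomly, R/C ≈ M/N, giving N ≈ M·C/R.
N = (135 × 85) / 29 = 11475 / 29 ≈ 395.7 → 396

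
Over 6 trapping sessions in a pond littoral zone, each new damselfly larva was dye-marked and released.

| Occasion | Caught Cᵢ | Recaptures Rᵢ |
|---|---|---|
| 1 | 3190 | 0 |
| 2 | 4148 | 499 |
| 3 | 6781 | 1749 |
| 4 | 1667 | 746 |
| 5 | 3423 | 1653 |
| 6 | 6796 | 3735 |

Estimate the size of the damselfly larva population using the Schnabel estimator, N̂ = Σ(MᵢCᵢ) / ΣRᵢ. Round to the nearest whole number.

N ≈ 26,503

Marked at large before each occasion: Mᵢ = Σⱼ<ᵢ (Cⱼ − Rⱼ) → M1=0, M2=3190, M3=6839, M4=11871, M5=12792, M6=14562
Σ MᵢCᵢ = 0·3190 + 3190·4148 + 6839·6781 + 11871·1667 + 12792·3423 + 14562·6796 = 0 + 13232120 + 46375259 + 19788957 + 43787016 + 98963352 = 222146704
Σ Rᵢ = 0 + 499 + 1749 + 746 + 1653 + 3735 = 8382
N̂ = 222146704 / 8382 ≈ 26502.8 → 26503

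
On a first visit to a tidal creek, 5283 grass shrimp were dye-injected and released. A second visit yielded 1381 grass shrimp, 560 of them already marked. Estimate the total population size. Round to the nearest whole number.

N ≈ 13,028

N = (5283 × 1381) / 560 = 7295823 / 560 ≈ 13028.3 → 13028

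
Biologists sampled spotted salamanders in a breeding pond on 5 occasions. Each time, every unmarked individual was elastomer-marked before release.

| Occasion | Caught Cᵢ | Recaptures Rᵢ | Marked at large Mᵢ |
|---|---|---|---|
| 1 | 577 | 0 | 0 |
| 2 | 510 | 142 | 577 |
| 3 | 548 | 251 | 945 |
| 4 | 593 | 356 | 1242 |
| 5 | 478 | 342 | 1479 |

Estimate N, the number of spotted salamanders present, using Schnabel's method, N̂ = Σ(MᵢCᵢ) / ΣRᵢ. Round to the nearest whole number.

Σ MᵢCᵢ = 0·577 + 577·510 + 945·548 + 1242·593 + 1479·478 = 0 + 294270 + 517860 + 736506 + 706962 = 2255598
Σ Rᵢ = 0 + 142 + 251 + 356 + 342 = 1091
N̂ = 2255598 / 1091 ≈ 2067.46 → 2067

N ≈ 2067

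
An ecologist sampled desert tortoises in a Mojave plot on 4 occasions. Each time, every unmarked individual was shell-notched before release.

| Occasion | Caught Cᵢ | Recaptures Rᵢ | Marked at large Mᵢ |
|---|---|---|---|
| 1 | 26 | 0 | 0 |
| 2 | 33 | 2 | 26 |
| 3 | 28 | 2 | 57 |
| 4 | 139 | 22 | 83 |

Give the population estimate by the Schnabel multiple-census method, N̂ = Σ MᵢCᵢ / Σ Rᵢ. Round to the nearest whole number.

N ≈ 538

Σ MᵢCᵢ = 0·26 + 26·33 + 57·28 + 83·139 = 0 + 858 + 1596 + 11537 = 13991
Σ Rᵢ = 0 + 2 + 2 + 22 = 26
N̂ = 13991 / 26 ≈ 538.1 → 538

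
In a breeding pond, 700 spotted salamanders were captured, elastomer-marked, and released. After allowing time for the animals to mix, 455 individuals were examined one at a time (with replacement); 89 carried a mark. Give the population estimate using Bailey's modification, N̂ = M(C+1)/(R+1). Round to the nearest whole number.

N ≈ 3547

N̂ = 700·(455+1)/(89+1) = 700·456/90 = 319200/90 ≈ 3546.7 → 3547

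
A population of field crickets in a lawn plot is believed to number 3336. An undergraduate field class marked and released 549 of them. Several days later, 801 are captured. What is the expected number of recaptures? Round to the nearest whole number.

expected recaptures ≈ 132

Expected recaptures E[R] = M·C / N.
E[R] = 549 × 801 / 3336 = 439749 / 3336 ≈ 131.8 → 132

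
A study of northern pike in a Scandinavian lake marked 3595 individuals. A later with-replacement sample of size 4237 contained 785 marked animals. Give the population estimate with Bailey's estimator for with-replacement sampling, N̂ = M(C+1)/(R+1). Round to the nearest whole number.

N ≈ 19,384

N̂ = 3595·(4237+1)/(785+1) = 3595·4238/786 = 15235610/786 ≈ 19383.7 → 19384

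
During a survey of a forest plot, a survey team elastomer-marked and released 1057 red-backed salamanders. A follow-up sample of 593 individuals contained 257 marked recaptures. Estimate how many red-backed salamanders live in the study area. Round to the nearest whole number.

N ≈ 2439

Lincoln-Petersen assumes M/N = R/C, so N = M·C / R.
N = (1057 × 593) / 257 = 626801 / 257 ≈ 2438.9 → 2439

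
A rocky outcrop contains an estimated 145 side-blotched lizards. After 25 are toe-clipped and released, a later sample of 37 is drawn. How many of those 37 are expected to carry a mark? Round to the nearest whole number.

The marked fraction of the population is 25/145, so in a sample of 37 expect C·(M/N) marked.
E[R] = 25 × 37 / 145 = 925 / 145 ≈ 6.4 → 6

expected recaptures ≈ 6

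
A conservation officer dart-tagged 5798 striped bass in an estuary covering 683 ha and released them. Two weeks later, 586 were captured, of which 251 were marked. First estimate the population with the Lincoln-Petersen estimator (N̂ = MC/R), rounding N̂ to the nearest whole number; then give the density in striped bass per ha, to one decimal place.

density ≈ 19.8 striped bass per ha

N̂ = 5798·586/251 = 3397628/251 ≈ 13536.4 → 13536
Density = N̂ / area = 13536 / 683 ≈ 19.82 → 19.8 per ha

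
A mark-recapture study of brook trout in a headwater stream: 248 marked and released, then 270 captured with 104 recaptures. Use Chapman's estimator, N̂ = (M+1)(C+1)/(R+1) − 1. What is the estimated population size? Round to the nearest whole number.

N̂ = (248+1)(270+1)/(104+1) − 1 = 249·271/105 − 1
= 67479/105 − 1 ≈ 642.7 − 1 ≈ 641.7 → 642

N ≈ 642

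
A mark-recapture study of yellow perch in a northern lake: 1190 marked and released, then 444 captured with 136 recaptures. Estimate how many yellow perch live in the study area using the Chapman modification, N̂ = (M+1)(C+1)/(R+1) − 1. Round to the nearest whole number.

N ≈ 3868

N̂ = (1190+1)(444+1)/(136+1) − 1 = 1191·445/137 − 1
= 529995/137 − 1 ≈ 3868.6 − 1 ≈ 3867.6 → 3868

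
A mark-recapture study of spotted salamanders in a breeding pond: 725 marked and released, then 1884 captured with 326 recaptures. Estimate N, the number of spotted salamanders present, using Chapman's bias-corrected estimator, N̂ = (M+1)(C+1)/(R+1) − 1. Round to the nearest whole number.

N̂ = (725+1)(1884+1)/(326+1) − 1 = 726·1885/327 − 1
= 1368510/327 − 1 ≈ 4185.0 − 1 ≈ 4184.0 → 4184

N ≈ 4184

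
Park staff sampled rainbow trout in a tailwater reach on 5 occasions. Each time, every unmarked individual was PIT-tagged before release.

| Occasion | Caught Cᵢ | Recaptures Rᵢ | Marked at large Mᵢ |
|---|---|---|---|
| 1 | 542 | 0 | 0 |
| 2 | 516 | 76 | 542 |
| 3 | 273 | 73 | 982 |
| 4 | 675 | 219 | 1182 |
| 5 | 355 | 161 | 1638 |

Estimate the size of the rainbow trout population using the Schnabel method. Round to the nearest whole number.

N ≈ 3643

Σ MᵢCᵢ = 0·542 + 542·516 + 982·273 + 1182·675 + 1638·355 = 0 + 279672 + 268086 + 797850 + 581490 = 1927098
Σ Rᵢ = 0 + 76 + 73 + 219 + 161 = 529
N̂ = 1927098 / 529 ≈ 3642.9 → 3643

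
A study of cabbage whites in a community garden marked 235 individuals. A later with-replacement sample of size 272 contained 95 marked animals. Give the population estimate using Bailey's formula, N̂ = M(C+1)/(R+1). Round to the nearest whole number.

N̂ = 235·(272+1)/(95+1) = 235·273/96 = 64155/96 ≈ 668.3 → 668

N ≈ 668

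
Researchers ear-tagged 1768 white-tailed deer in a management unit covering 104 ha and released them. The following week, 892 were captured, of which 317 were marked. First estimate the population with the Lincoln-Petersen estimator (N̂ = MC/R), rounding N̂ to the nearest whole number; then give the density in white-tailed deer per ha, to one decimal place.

N̂ = 1768·892/317 = 1577056/317 ≈ 4974.9 → 4975
Density = N̂ / area = 4975 / 104 ≈ 47.84 → 47.8 per ha

density ≈ 47.8 white-tailed deer per ha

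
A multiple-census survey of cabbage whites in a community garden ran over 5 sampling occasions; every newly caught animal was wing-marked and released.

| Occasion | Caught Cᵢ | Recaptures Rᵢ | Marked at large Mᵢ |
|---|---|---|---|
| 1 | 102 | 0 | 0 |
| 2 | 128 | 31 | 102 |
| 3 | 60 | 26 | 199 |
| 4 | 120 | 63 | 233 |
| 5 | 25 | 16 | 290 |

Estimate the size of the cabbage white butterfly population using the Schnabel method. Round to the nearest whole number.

Σ MᵢCᵢ = 0·102 + 102·128 + 199·60 + 233·120 + 290·25 = 0 + 13056 + 11940 + 27960 + 7250 = 60206
Σ Rᵢ = 0 + 31 + 26 + 63 + 16 = 136
N̂ = 60206 / 136 ≈ 442.7 → 443

N ≈ 443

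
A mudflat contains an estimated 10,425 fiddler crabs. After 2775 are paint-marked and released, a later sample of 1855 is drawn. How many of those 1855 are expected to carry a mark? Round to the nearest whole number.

expected recaptures ≈ 494

The marked fraction of the population is 2775/10425, so in a sample of 1855 expect C·(M/N) marked.
E[R] = 2775 × 1855 / 10425 = 5147625 / 10425 ≈ 493.8 → 494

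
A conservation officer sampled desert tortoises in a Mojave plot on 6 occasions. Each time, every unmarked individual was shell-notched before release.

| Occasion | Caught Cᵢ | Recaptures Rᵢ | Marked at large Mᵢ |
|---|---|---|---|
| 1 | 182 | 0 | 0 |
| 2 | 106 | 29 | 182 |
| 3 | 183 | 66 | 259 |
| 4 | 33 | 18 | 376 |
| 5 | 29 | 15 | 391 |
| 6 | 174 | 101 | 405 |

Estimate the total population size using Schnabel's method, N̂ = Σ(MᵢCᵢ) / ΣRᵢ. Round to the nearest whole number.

N ≈ 703

Σ MᵢCᵢ = 0·182 + 182·106 + 259·183 + 376·33 + 391·29 + 405·174 = 0 + 19292 + 47397 + 12408 + 11339 + 70470 = 160906
Σ Rᵢ = 0 + 29 + 66 + 18 + 15 + 101 = 229
N̂ = 160906 / 229 ≈ 702.6 → 703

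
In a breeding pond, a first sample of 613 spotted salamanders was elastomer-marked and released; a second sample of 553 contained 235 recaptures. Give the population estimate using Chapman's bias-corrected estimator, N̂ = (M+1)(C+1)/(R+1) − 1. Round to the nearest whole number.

N̂ = (613+1)(553+1)/(235+1) − 1 = 614·554/236 − 1
= 340156/236 − 1 ≈ 1441.3 − 1 ≈ 1440.3 → 1440

N ≈ 1440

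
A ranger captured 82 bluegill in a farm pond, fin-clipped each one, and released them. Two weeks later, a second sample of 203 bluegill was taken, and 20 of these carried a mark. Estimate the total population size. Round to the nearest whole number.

N ≈ 832

The marked fraction in the recapture sample should equal the marked fraction in the population: 20/203 = 82/N.
N = (82 × 203) / 20 = 16646 / 20 ≈ 832.3 → 832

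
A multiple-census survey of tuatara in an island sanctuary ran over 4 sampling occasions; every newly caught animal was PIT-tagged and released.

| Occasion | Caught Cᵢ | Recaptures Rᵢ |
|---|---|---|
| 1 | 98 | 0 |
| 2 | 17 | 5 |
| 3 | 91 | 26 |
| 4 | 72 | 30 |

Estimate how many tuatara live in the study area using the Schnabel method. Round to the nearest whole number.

N ≈ 398

Marked at large before each occasion: Mᵢ = Σⱼ<ᵢ (Cⱼ − Rⱼ) → M1=0, M2=98, M3=110, M4=175
Σ MᵢCᵢ = 0·98 + 98·17 + 110·91 + 175·72 = 0 + 1666 + 10010 + 12600 = 24276
Σ Rᵢ = 0 + 5 + 26 + 30 = 61
N̂ = 24276 / 61 ≈ 398.0 → 398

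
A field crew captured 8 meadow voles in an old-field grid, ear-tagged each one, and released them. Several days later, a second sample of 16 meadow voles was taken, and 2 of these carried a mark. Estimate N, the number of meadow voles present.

N = 64

The marked fraction in the recapture sample should equal the marked fraction in the population: 2/16 = 8/N.
N = (8 × 16) / 2 = 128 / 2 = 64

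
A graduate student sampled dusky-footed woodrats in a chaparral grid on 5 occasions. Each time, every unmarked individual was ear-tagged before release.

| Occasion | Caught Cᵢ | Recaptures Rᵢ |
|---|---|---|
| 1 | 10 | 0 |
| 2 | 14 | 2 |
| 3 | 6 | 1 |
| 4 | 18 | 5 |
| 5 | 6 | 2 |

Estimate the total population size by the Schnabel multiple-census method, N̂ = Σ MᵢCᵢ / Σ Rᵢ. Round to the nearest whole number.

N ≈ 100

Marked at large before each occasion: Mᵢ = Σⱼ<ᵢ (Cⱼ − Rⱼ) → M1=0, M2=10, M3=22, M4=27, M5=40
Σ MᵢCᵢ = 0·10 + 10·14 + 22·6 + 27·18 + 40·6 = 0 + 140 + 132 + 486 + 240 = 998
Σ Rᵢ = 0 + 2 + 1 + 5 + 2 = 10
N̂ = 998 / 10 ≈ 99.8 → 100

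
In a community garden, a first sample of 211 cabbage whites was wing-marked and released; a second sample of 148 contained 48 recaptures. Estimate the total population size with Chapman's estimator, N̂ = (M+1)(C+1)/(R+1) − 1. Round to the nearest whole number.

N̂ = (211+1)(148+1)/(48+1) − 1 = 212·149/49 − 1
= 31588/49 − 1 ≈ 644.7 − 1 ≈ 643.7 → 644

N ≈ 644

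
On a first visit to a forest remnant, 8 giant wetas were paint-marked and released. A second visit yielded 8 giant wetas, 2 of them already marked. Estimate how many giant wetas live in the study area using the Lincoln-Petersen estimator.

N = 32

Lincoln-Petersen assumes M/N = R/C, so N = M·C / R.
N = (8 × 8) / 2 = 64 / 2 = 32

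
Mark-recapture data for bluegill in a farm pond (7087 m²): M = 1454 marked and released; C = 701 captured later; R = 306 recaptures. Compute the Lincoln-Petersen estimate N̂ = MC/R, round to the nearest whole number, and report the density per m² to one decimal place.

N̂ = 1454·701/306 = 1019254/306 ≈ 3330.9 → 3331
Density = N̂ / area = 3331 / 7087 ≈ 0.47 → 0.5 per m²

density ≈ 0.5 bluegill per m²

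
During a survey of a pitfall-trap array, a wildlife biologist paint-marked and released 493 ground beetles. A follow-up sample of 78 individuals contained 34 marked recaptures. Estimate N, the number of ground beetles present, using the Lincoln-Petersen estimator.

If marked individuals mix randomly, R/C ≈ M/N, giving N ≈ M·C/R.
N = (493 × 78) / 34 = 38454 / 34 = 1131

N = 1131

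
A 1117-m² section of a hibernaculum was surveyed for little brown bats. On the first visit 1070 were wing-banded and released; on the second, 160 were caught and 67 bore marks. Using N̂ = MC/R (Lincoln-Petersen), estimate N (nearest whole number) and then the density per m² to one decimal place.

density ≈ 2.3 little brown bats per m²

N̂ = 1070·160/67 = 171200/67 ≈ 2555.2 → 2555
Density = N̂ / area = 2555 / 1117 ≈ 2.29 → 2.3 per m²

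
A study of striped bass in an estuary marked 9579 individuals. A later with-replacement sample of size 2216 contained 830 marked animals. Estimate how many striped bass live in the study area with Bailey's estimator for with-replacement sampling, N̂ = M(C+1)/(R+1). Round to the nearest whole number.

N ≈ 25,556

N̂ = 9579·(2216+1)/(830+1) = 9579·2217/831 = 21236643/831 ≈ 25555.5 → 25556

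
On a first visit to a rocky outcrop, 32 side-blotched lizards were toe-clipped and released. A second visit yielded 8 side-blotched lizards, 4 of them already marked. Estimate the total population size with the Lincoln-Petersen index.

N = 64

Lincoln-Petersen assumes M/N = R/C, so N = M·C / R.
N = (32 × 8) / 4 = 256 / 4 = 64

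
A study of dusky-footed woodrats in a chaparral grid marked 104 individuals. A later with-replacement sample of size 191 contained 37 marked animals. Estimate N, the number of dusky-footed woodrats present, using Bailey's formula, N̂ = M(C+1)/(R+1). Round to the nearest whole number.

N ≈ 525

N̂ = 104·(191+1)/(37+1) = 104·192/38 = 19968/38 ≈ 525.47 → 525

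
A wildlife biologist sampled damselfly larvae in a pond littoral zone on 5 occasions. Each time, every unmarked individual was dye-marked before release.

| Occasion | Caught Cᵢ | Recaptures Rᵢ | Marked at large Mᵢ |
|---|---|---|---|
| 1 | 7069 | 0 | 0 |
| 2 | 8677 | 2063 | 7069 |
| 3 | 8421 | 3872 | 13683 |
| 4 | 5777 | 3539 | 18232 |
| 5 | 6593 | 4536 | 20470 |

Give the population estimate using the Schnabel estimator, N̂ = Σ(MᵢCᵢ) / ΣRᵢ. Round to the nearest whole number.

Σ MᵢCᵢ = 0·7069 + 7069·8677 + 13683·8421 + 18232·5777 + 20470·6593 = 0 + 61337713 + 115224543 + 105326264 + 134958710 = 416847230
Σ Rᵢ = 0 + 2063 + 3872 + 3539 + 4536 = 14010
N̂ = 416847230 / 14010 ≈ 29753.5 → 29754

N ≈ 29,754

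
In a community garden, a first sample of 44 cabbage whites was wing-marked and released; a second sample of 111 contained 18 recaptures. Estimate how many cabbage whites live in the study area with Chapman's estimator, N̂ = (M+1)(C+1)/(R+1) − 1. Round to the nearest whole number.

N̂ = (44+1)(111+1)/(18+1) − 1 = 45·112/19 − 1
= 5040/19 − 1 ≈ 265.3 − 1 ≈ 264.3 → 264

N ≈ 264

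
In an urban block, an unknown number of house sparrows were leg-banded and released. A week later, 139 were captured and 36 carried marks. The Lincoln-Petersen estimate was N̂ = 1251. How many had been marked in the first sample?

M = 324

From N = M·C/R: M = N·R / C = 1251·36 / 139 = 45036 / 139 = 324.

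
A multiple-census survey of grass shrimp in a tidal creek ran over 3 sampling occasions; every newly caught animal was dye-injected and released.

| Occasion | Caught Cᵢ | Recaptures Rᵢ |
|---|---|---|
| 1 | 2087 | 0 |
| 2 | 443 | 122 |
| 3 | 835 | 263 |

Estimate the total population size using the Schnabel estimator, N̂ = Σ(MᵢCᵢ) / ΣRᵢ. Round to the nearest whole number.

Marked at large before each occasion: Mᵢ = Σⱼ<ᵢ (Cⱼ − Rⱼ) → M1=0, M2=2087, M3=2408
Σ MᵢCᵢ = 0·2087 + 2087·443 + 2408·835 = 0 + 924541 + 2010680 = 2935221
Σ Rᵢ = 0 + 122 + 263 = 385
N̂ = 2935221 / 385 ≈ 7624.0 → 7624

N ≈ 7624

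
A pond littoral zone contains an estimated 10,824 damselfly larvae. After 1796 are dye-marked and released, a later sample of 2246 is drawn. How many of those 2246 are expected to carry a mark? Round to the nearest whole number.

expected recaptures ≈ 373

The marked fraction of the population is 1796/10824, so in a sample of 2246 expect C·(M/N) marked.
E[R] = 1796 × 2246 / 10824 = 4033816 / 10824 ≈ 372.7 → 373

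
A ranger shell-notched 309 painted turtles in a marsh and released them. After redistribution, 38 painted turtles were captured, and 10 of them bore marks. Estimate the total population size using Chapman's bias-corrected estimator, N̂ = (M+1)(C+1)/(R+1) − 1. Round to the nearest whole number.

N̂ = (309+1)(38+1)/(10+1) − 1 = 310·39/11 − 1
= 12090/11 − 1 ≈ 1099.1 − 1 ≈ 1098.1 → 1098

N ≈ 1098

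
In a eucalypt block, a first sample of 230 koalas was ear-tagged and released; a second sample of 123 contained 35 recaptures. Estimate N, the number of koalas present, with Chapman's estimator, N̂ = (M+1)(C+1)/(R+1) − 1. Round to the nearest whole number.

N̂ = (230+1)(123+1)/(35+1) − 1 = 231·124/36 − 1
= 28644/36 − 1 ≈ 795.7 − 1 ≈ 794.7 → 795

N ≈ 795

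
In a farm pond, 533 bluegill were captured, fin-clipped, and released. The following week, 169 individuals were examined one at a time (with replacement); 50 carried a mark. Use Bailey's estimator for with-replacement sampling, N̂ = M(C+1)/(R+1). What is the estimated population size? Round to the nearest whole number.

N ≈ 1777

N̂ = 533·(169+1)/(50+1) = 533·170/51 = 90610/51 ≈ 1776.7 → 1777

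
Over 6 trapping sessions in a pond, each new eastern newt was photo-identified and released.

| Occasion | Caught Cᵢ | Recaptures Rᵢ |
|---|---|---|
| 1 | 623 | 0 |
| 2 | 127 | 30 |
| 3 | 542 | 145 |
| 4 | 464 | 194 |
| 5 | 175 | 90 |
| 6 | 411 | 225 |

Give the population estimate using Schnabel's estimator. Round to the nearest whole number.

Marked at large before each occasion: Mᵢ = Σⱼ<ᵢ (Cⱼ − Rⱼ) → M1=0, M2=623, M3=720, M4=1117, M5=1387, M6=1472
Σ MᵢCᵢ = 0·623 + 623·127 + 720·542 + 1117·464 + 1387·175 + 1472·411 = 0 + 79121 + 390240 + 518288 + 242725 + 604992 = 1835366
Σ Rᵢ = 0 + 30 + 145 + 194 + 90 + 225 = 684
N̂ = 1835366 / 684 ≈ 2683.3 → 2683

N ≈ 2683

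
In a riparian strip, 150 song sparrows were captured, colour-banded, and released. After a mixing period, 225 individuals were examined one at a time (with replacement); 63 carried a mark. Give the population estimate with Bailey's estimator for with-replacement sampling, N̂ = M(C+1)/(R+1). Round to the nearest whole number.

N ≈ 530

N̂ = 150·(225+1)/(63+1) = 150·226/64 = 33900/64 ≈ 529.7 → 530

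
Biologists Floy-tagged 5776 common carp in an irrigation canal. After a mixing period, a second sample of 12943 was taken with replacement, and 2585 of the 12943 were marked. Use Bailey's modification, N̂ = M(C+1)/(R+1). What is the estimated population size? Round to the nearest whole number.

N̂ = 5776·(12943+1)/(2585+1) = 5776·12944/2586 = 74764544/2586 ≈ 28911.3 → 28911

N ≈ 28,911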